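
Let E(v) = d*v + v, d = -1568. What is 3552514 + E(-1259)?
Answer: 5525367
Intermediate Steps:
E(v) = -1567*v (E(v) = -1568*v + v = -1567*v)
3552514 + E(-1259) = 3552514 - 1567*(-1259) = 3552514 + 1972853 = 5525367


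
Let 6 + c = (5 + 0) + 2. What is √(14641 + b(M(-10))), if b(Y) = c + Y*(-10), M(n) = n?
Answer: 9*√182 ≈ 121.42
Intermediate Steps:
c = 1 (c = -6 + ((5 + 0) + 2) = -6 + (5 + 2) = -6 + 7 = 1)
b(Y) = 1 - 10*Y (b(Y) = 1 + Y*(-10) = 1 - 10*Y)
√(14641 + b(M(-10))) = √(14641 + (1 - 10*(-10))) = √(14641 + (1 + 100)) = √(14641 + 101) = √14742 = 9*√182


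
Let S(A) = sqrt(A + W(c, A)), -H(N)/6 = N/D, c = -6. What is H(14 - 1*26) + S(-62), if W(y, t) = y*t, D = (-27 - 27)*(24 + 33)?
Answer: -4/171 + sqrt(310) ≈ 17.583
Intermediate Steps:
D = -3078 (D = -54*57 = -3078)
W(y, t) = t*y
H(N) = N/513 (H(N) = -6*N/(-3078) = -6*N*(-1)/3078 = -(-1)*N/513 = N/513)
S(A) = sqrt(5)*sqrt(-A) (S(A) = sqrt(A + A*(-6)) = sqrt(A - 6*A) = sqrt(-5*A) = sqrt(5)*sqrt(-A))
H(14 - 1*26) + S(-62) = (14 - 1*26)/513 + sqrt(5)*sqrt(-1*(-62)) = (14 - 26)/513 + sqrt(5)*sqrt(62) = (1/513)*(-12) + sqrt(310) = -4/171 + sqrt(310)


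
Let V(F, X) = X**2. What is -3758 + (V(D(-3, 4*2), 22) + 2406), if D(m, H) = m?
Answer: -868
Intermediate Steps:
-3758 + (V(D(-3, 4*2), 22) + 2406) = -3758 + (22**2 + 2406) = -3758 + (484 + 2406) = -3758 + 2890 = -868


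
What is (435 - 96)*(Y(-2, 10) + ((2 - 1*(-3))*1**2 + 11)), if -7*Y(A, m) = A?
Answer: 38646/7 ≈ 5520.9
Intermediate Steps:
Y(A, m) = -A/7
(435 - 96)*(Y(-2, 10) + ((2 - 1*(-3))*1**2 + 11)) = (435 - 96)*(-1/7*(-2) + ((2 - 1*(-3))*1**2 + 11)) = 339*(2/7 + ((2 + 3)*1 + 11)) = 339*(2/7 + (5*1 + 11)) = 339*(2/7 + (5 + 11)) = 339*(2/7 + 16) = 339*(114/7) = 38646/7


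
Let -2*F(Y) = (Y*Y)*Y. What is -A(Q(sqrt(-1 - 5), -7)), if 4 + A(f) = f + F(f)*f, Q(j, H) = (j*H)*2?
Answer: 691492 + 14*I*sqrt(6) ≈ 6.9149e+5 + 34.293*I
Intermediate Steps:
F(Y) = -Y**3/2 (F(Y) = -Y*Y*Y/2 = -Y**2*Y/2 = -Y**3/2)
Q(j, H) = 2*H*j (Q(j, H) = (H*j)*2 = 2*H*j)
A(f) = -4 + f - f**4/2 (A(f) = -4 + (f + (-f**3/2)*f) = -4 + (f - f**4/2) = -4 + f - f**4/2)
-A(Q(sqrt(-1 - 5), -7)) = -(-4 + 2*(-7)*sqrt(-1 - 5) - 38416*(-1 - 5)**2/2) = -(-4 + 2*(-7)*sqrt(-6) - (2*(-7)*sqrt(-6))**4/2) = -(-4 + 2*(-7)*(I*sqrt(6)) - (2*(-7)*(I*sqrt(6)))**4/2) = -(-4 - 14*I*sqrt(6) - (-14*I*sqrt(6))**4/2) = -(-4 - 14*I*sqrt(6) - 1/2*1382976) = -(-4 - 14*I*sqrt(6) - 691488) = -(-691492 - 14*I*sqrt(6)) = 691492 + 14*I*sqrt(6)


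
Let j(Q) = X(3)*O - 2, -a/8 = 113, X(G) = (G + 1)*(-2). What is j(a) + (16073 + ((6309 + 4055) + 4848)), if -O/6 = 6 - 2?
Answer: 31475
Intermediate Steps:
O = -24 (O = -6*(6 - 2) = -6*4 = -24)
X(G) = -2 - 2*G (X(G) = (1 + G)*(-2) = -2 - 2*G)
a = -904 (a = -8*113 = -904)
j(Q) = 190 (j(Q) = (-2 - 2*3)*(-24) - 2 = (-2 - 6)*(-24) - 2 = -8*(-24) - 2 = 192 - 2 = 190)
j(a) + (16073 + ((6309 + 4055) + 4848)) = 190 + (16073 + ((6309 + 4055) + 4848)) = 190 + (16073 + (10364 + 4848)) = 190 + (16073 + 15212) = 190 + 31285 = 31475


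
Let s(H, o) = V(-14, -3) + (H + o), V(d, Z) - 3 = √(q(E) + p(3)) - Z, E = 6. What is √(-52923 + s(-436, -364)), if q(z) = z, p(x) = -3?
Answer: √(-53717 + √3) ≈ 231.77*I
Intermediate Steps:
V(d, Z) = 3 + √3 - Z (V(d, Z) = 3 + (√(6 - 3) - Z) = 3 + (√3 - Z) = 3 + √3 - Z)
s(H, o) = 6 + H + o + √3 (s(H, o) = (3 + √3 - 1*(-3)) + (H + o) = (3 + √3 + 3) + (H + o) = (6 + √3) + (H + o) = 6 + H + o + √3)
√(-52923 + s(-436, -364)) = √(-52923 + (6 - 436 - 364 + √3)) = √(-52923 + (-794 + √3)) = √(-53717 + √3)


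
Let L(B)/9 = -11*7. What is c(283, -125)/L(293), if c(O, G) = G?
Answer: 125/693 ≈ 0.18038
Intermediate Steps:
L(B) = -693 (L(B) = 9*(-11*7) = 9*(-77) = -693)
c(283, -125)/L(293) = -125/(-693) = -125*(-1/693) = 125/693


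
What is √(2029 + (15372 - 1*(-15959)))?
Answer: 4*√2085 ≈ 182.65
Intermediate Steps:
√(2029 + (15372 - 1*(-15959))) = √(2029 + (15372 + 15959)) = √(2029 + 31331) = √33360 = 4*√2085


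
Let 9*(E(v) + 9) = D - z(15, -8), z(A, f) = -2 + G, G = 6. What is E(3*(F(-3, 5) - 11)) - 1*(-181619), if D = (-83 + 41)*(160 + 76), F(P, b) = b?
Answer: 1624574/9 ≈ 1.8051e+5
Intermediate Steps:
z(A, f) = 4 (z(A, f) = -2 + 6 = 4)
D = -9912 (D = -42*236 = -9912)
E(v) = -9997/9 (E(v) = -9 + (-9912 - 1*4)/9 = -9 + (-9912 - 4)/9 = -9 + (⅑)*(-9916) = -9 - 9916/9 = -9997/9)
E(3*(F(-3, 5) - 11)) - 1*(-181619) = -9997/9 - 1*(-181619) = -9997/9 + 181619 = 1624574/9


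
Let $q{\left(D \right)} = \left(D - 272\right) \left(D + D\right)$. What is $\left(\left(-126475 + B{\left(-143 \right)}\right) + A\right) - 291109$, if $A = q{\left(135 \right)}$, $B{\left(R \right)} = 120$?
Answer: $-454454$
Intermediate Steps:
$q{\left(D \right)} = 2 D \left(-272 + D\right)$ ($q{\left(D \right)} = \left(-272 + D\right) 2 D = 2 D \left(-272 + D\right)$)
$A = -36990$ ($A = 2 \cdot 135 \left(-272 + 135\right) = 2 \cdot 135 \left(-137\right) = -36990$)
$\left(\left(-126475 + B{\left(-143 \right)}\right) + A\right) - 291109 = \left(\left(-126475 + 120\right) - 36990\right) - 291109 = \left(-126355 - 36990\right) - 291109 = -163345 - 291109 = -454454$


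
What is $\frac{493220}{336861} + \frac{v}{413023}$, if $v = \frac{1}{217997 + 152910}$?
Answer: $\frac{10793987366374183}{7372112603316903} \approx 1.4642$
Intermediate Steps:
$v = \frac{1}{370907} \approx 2.6961 \cdot 10^{-6}$
$\frac{493220}{336861} + \frac{v}{413023} = \frac{493220}{336861} + \frac{1}{370907 \cdot 413023} = 493220 \cdot \frac{1}{336861} + \frac{1}{370907} \cdot \frac{1}{413023} = \frac{70460}{48123} + \frac{1}{153193121861} = \frac{10793987366374183}{7372112603316903}$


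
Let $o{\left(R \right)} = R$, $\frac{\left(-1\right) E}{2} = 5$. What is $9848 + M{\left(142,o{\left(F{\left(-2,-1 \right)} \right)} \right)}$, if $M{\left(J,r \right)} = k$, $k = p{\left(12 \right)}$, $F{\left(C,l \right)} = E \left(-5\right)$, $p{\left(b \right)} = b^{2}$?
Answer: $9992$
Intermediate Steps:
$E = -10$ ($E = \left(-2\right) 5 = -10$)
$F{\left(C,l \right)} = 50$ ($F{\left(C,l \right)} = \left(-10\right) \left(-5\right) = 50$)
$k = 144$ ($k = 12^{2} = 144$)
$M{\left(J,r \right)} = 144$
$9848 + M{\left(142,o{\left(F{\left(-2,-1 \right)} \right)} \right)} = 9848 + 144 = 9992$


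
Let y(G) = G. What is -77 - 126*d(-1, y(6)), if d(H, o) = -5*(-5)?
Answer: -3227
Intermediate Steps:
d(H, o) = 25
-77 - 126*d(-1, y(6)) = -77 - 126*25 = -77 - 3150 = -3227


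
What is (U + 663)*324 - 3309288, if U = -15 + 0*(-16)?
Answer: -3099336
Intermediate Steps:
U = -15 (U = -15 + 0 = -15)
(U + 663)*324 - 3309288 = (-15 + 663)*324 - 3309288 = 648*324 - 3309288 = 209952 - 3309288 = -3099336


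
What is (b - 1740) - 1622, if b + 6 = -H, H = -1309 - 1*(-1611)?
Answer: -3670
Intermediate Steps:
H = 302 (H = -1309 + 1611 = 302)
b = -308 (b = -6 - 1*302 = -6 - 302 = -308)
(b - 1740) - 1622 = (-308 - 1740) - 1622 = -2048 - 1622 = -3670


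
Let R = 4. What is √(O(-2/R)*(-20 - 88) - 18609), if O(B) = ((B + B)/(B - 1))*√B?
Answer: √(-18609 - 36*I*√2) ≈ 0.187 - 136.42*I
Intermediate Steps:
O(B) = 2*B^(3/2)/(-1 + B) (O(B) = ((2*B)/(-1 + B))*√B = (2*B/(-1 + B))*√B = 2*B^(3/2)/(-1 + B))
√(O(-2/R)*(-20 - 88) - 18609) = √((2*(-2/4)^(3/2)/(-1 - 2/4))*(-20 - 88) - 18609) = √((2*(-2*¼)^(3/2)/(-1 - 2*¼))*(-108) - 18609) = √((2*(-½)^(3/2)/(-1 - ½))*(-108) - 18609) = √((2*(-I*√2/4)/(-3/2))*(-108) - 18609) = √((2*(-I*√2/4)*(-⅔))*(-108) - 18609) = √((I*√2/3)*(-108) - 18609) = √(-36*I*√2 - 18609) = √(-18609 - 36*I*√2)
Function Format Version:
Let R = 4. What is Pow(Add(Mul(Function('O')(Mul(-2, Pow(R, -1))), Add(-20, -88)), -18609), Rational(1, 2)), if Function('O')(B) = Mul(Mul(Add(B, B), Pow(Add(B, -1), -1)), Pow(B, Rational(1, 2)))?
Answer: Pow(Add(-18609, Mul(-36, I, Pow(2, Rational(1, 2)))), Rational(1, 2)) ≈ Add(0.187, Mul(-136.42, I))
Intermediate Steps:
Function('O')(B) = Mul(2, Pow(B, Rational(3, 2)), Pow(Add(-1, B), -1)) (Function('O')(B) = Mul(Mul(Mul(2, B), Pow(Add(-1, B), -1)), Pow(B, Rational(1, 2))) = Mul(Mul(2, B, Pow(Add(-1, B), -1)), Pow(B, Rational(1, 2))) = Mul(2, Pow(B, Rational(3, 2)), Pow(Add(-1, B), -1)))
Pow(Add(Mul(Function('O')(Mul(-2, Pow(R, -1))), Add(-20, -88)), -18609), Rational(1, 2)) = Pow(Add(Mul(Mul(2, Pow(Mul(-2, Pow(4, -1)), Rational(3, 2)), Pow(Add(-1, Mul(-2, Pow(4, -1))), -1)), Add(-20, -88)), -18609), Rational(1, 2)) = Pow(Add(Mul(Mul(2, Pow(Mul(-2, Rational(1, 4)), Rational(3, 2)), Pow(Add(-1, Mul(-2, Rational(1, 4))), -1)), -108), -18609), Rational(1, 2)) = Pow(Add(Mul(Mul(2, Pow(Rational(-1, 2), Rational(3, 2)), Pow(Add(-1, Rational(-1, 2)), -1)), -108), -18609), Rational(1, 2)) = Pow(Add(Mul(Mul(2, Mul(Rational(-1, 4), I, Pow(2, Rational(1, 2))), Pow(Rational(-3, 2), -1)), -108), -18609), Rational(1, 2)) = Pow(Add(Mul(Mul(2, Mul(Rational(-1, 4), I, Pow(2, Rational(1, 2))), Rational(-2, 3)), -108), -18609), Rational(1, 2)) = Pow(Add(Mul(Mul(Rational(1, 3), I, Pow(2, Rational(1, 2))), -108), -18609), Rational(1, 2)) = Pow(Add(Mul(-36, I, Pow(2, Rational(1, 2))), -18609), Rational(1, 2)) = Pow(Add(-18609, Mul(-36, I, Pow(2, Rational(1, 2)))), Rational(1, 2))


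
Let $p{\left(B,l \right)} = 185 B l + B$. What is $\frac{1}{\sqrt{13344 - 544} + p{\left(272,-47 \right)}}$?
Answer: $- \frac{73899}{174753990032} - \frac{5 \sqrt{2}}{349507980064} \approx -4.2289 \cdot 10^{-7}$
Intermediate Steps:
$p{\left(B,l \right)} = B + 185 B l$ ($p{\left(B,l \right)} = 185 B l + B = B + 185 B l$)
$\frac{1}{\sqrt{13344 - 544} + p{\left(272,-47 \right)}} = \frac{1}{\sqrt{13344 - 544} + 272 \left(1 + 185 \left(-47\right)\right)} = \frac{1}{\sqrt{12800} + 272 \left(1 - 8695\right)} = \frac{1}{80 \sqrt{2} + 272 \left(-8694\right)} = \frac{1}{80 \sqrt{2} - 2364768} = \frac{1}{-2364768 + 80 \sqrt{2}}$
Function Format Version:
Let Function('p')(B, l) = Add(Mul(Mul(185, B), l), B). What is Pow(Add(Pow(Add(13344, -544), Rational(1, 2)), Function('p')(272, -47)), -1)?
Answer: Add(Rational(-73899, 174753990032), Mul(Rational(-5, 349507980064), Pow(2, Rational(1, 2)))) ≈ -4.2289e-7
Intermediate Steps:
Function('p')(B, l) = Add(B, Mul(185, B, l)) (Function('p')(B, l) = Add(Mul(185, B, l), B) = Add(B, Mul(185, B, l)))
Pow(Add(Pow(Add(13344, -544), Rational(1, 2)), Function('p')(272, -47)), -1) = Pow(Add(Pow(Add(13344, -544), Rational(1, 2)), Mul(272, Add(1, Mul(185, -47)))), -1) = Pow(Add(Pow(12800, Rational(1, 2)), Mul(272, Add(1, -8695))), -1) = Pow(Add(Mul(80, Pow(2, Rational(1, 2))), Mul(272, -8694)), -1) = Pow(Add(Mul(80, Pow(2, Rational(1, 2))), -2364768), -1) = Pow(Add(-2364768, Mul(80, Pow(2, Rational(1, 2)))), -1)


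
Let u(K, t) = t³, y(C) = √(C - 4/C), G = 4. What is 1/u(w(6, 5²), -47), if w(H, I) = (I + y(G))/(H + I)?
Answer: -1/103823 ≈ -9.6318e-6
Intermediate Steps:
w(H, I) = (I + √3)/(H + I) (w(H, I) = (I + √(4 - 4/4))/(H + I) = (I + √(4 - 4*¼))/(H + I) = (I + √(4 - 1))/(H + I) = (I + √3)/(H + I))
1/u(w(6, 5²), -47) = 1/((-47)³) = 1/(-103823) = -1/103823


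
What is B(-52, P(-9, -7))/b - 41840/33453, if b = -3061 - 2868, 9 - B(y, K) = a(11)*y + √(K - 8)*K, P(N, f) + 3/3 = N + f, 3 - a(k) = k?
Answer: -3044857/2575881 - 85*I/5929 ≈ -1.1821 - 0.014336*I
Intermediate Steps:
a(k) = 3 - k
P(N, f) = -1 + N + f (P(N, f) = -1 + (N + f) = -1 + N + f)
B(y, K) = 9 + 8*y - K*√(-8 + K) (B(y, K) = 9 - ((3 - 1*11)*y + √(K - 8)*K) = 9 - ((3 - 11)*y + √(-8 + K)*K) = 9 - (-8*y + K*√(-8 + K)) = 9 + (8*y - K*√(-8 + K)) = 9 + 8*y - K*√(-8 + K))
b = -5929
B(-52, P(-9, -7))/b - 41840/33453 = (9 + 8*(-52) - (-1 - 9 - 7)*√(-8 + (-1 - 9 - 7)))/(-5929) - 41840/33453 = (9 - 416 - 1*(-17)*√(-8 - 17))*(-1/5929) - 41840*1/33453 = (9 - 416 - 1*(-17)*√(-25))*(-1/5929) - 41840/33453 = (9 - 416 - 1*(-17)*5*I)*(-1/5929) - 41840/33453 = (9 - 416 + 85*I)*(-1/5929) - 41840/33453 = (-407 + 85*I)*(-1/5929) - 41840/33453 = (37/539 - 85*I/5929) - 41840/33453 = -3044857/2575881 - 85*I/5929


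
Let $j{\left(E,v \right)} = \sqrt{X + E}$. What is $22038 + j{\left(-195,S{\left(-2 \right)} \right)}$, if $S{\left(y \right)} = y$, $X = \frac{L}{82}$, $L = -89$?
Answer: $22038 + \frac{i \sqrt{1318478}}{82} \approx 22038.0 + 14.003 i$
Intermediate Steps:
$X = - \frac{89}{82} \approx -1.0854$
$j{\left(E,v \right)} = \sqrt{- \frac{89}{82} + E}$
$22038 + j{\left(-195,S{\left(-2 \right)} \right)} = 22038 + \frac{\sqrt{-7298 + 6724 \left(-195\right)}}{82} = 22038 + \frac{\sqrt{-7298 - 1311180}}{82} = 22038 + \frac{\sqrt{-1318478}}{82} = 22038 + \frac{i \sqrt{1318478}}{82}$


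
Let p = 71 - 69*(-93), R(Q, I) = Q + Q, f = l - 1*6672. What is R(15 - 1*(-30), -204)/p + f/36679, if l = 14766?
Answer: 27907491/118986676 ≈ 0.23454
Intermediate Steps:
f = 8094 (f = 14766 - 1*6672 = 14766 - 6672 = 8094)
R(Q, I) = 2*Q
p = 6488 (p = 71 + 6417 = 6488)
R(15 - 1*(-30), -204)/p + f/36679 = (2*(15 - 1*(-30)))/6488 + 8094/36679 = (2*(15 + 30))*(1/6488) + 8094*(1/36679) = (2*45)*(1/6488) + 8094/36679 = 90*(1/6488) + 8094/36679 = 45/3244 + 8094/36679 = 27907491/118986676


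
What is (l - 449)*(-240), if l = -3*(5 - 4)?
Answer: 108480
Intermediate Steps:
l = -3 (l = -3*1 = -3)
(l - 449)*(-240) = (-3 - 449)*(-240) = -452*(-240) = 108480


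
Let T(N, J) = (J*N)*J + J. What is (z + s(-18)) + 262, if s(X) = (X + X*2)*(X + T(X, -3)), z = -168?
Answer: 9976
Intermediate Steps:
T(N, J) = J + N*J**2 (T(N, J) = N*J**2 + J = J + N*J**2)
s(X) = 3*X*(-3 + 10*X) (s(X) = (X + X*2)*(X - 3*(1 - 3*X)) = (X + 2*X)*(X + (-3 + 9*X)) = (3*X)*(-3 + 10*X) = 3*X*(-3 + 10*X))
(z + s(-18)) + 262 = (-168 + 3*(-18)*(-3 + 10*(-18))) + 262 = (-168 + 3*(-18)*(-3 - 180)) + 262 = (-168 + 3*(-18)*(-183)) + 262 = (-168 + 9882) + 262 = 9714 + 262 = 9976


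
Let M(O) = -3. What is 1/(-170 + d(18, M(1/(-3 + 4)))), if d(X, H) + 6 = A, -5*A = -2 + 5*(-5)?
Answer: -5/853 ≈ -0.0058617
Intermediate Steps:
A = 27/5 (A = -(-2 + 5*(-5))/5 = -(-2 - 25)/5 = -⅕*(-27) = 27/5 ≈ 5.4000)
d(X, H) = -⅗ (d(X, H) = -6 + 27/5 = -⅗)
1/(-170 + d(18, M(1/(-3 + 4)))) = 1/(-170 - ⅗) = 1/(-853/5) = -5/853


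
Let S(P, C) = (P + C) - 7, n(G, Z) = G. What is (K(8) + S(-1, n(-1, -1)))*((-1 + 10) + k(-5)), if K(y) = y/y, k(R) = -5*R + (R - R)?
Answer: -272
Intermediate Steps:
S(P, C) = -7 + C + P (S(P, C) = (C + P) - 7 = -7 + C + P)
k(R) = -5*R (k(R) = -5*R + 0 = -5*R)
K(y) = 1
(K(8) + S(-1, n(-1, -1)))*((-1 + 10) + k(-5)) = (1 + (-7 - 1 - 1))*((-1 + 10) - 5*(-5)) = (1 - 9)*(9 + 25) = -8*34 = -272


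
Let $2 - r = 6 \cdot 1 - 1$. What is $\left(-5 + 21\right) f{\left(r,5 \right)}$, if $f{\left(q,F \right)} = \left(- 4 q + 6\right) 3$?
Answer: $864$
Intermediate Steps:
$r = -3$ ($r = 2 - \left(6 \cdot 1 - 1\right) = 2 - \left(6 - 1\right) = 2 - 5 = -3$)
$f{\left(q,F \right)} = 18 - 12 q$ ($f{\left(q,F \right)} = \left(6 - 4 q\right) 3 = 18 - 12 q$)
$\left(-5 + 21\right) f{\left(r,5 \right)} = \left(-5 + 21\right) \left(18 - -36\right) = 16 \left(18 + 36\right) = 16 \cdot 54 = 864$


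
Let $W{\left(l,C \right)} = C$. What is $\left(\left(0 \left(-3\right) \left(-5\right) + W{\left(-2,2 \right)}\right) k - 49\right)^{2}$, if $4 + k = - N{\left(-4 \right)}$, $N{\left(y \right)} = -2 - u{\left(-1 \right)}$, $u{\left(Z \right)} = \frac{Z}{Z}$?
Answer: $2601$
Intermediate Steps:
$u{\left(Z \right)} = 1$
$N{\left(y \right)} = -3$ ($N{\left(y \right)} = -2 - 1 = -3$)
$k = -1$ ($k = -4 - -3 = -4 + 3 = -1$)
$\left(\left(0 \left(-3\right) \left(-5\right) + W{\left(-2,2 \right)}\right) k - 49\right)^{2} = \left(\left(0 \left(-3\right) \left(-5\right) + 2\right) \left(-1\right) - 49\right)^{2} = \left(\left(0 \left(-5\right) + 2\right) \left(-1\right) - 49\right)^{2} = \left(\left(0 + 2\right) \left(-1\right) - 49\right)^{2} = \left(2 \left(-1\right) - 49\right)^{2} = \left(-2 - 49\right)^{2} = \left(-51\right)^{2} = 2601$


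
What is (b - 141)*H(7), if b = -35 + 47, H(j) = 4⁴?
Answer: -33024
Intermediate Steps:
H(j) = 256
b = 12
(b - 141)*H(7) = (12 - 141)*256 = -129*256 = -33024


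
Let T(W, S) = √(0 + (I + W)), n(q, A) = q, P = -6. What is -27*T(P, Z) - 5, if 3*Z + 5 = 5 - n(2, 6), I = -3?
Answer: -5 - 81*I ≈ -5.0 - 81.0*I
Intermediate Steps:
Z = -⅔ (Z = -5/3 + (5 - 1*2)/3 = -5/3 + (5 - 2)/3 = -5/3 + (⅓)*3 = -5/3 + 1 = -⅔ ≈ -0.66667)
T(W, S) = √(-3 + W) (T(W, S) = √(0 + (-3 + W)) = √(-3 + W))
-27*T(P, Z) - 5 = -27*√(-3 - 6) - 5 = -81*I - 5 = -5 - 81*I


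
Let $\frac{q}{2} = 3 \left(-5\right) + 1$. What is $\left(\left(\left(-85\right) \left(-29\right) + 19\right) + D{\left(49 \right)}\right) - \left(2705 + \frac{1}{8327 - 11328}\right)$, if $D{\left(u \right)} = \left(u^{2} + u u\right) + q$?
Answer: $\frac{13663554}{3001} \approx 4553.0$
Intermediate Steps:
$q = -28$ ($q = 2 \left(3 \left(-5\right) + 1\right) = 2 \left(-15 + 1\right) = 2 \left(-14\right) = -28$)
$D{\left(u \right)} = -28 + 2 u^{2}$ ($D{\left(u \right)} = \left(u^{2} + u u\right) - 28 = \left(u^{2} + u^{2}\right) - 28 = 2 u^{2} - 28 = -28 + 2 u^{2}$)
$\left(\left(\left(-85\right) \left(-29\right) + 19\right) + D{\left(49 \right)}\right) - \left(2705 + \frac{1}{8327 - 11328}\right) = \left(\left(\left(-85\right) \left(-29\right) + 19\right) - \left(28 - 2 \cdot 49^{2}\right)\right) - \left(2705 + \frac{1}{8327 - 11328}\right) = \left(\left(2465 + 19\right) + \left(-28 + 2 \cdot 2401\right)\right) - \frac{8117704}{3001} = \left(2484 + \left(-28 + 4802\right)\right) - \frac{8117704}{3001} = \left(2484 + 4774\right) + \left(-2705 + \frac{1}{3001}\right) = 7258 - \frac{8117704}{3001} = \frac{13663554}{3001}$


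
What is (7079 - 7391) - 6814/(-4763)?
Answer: -1479242/4763 ≈ -310.57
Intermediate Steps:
(7079 - 7391) - 6814/(-4763) = -312 - 6814*(-1/4763) = -312 + 6814/4763 = -1479242/4763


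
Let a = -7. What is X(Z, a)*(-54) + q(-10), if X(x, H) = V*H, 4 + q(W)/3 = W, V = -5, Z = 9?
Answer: -1932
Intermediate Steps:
q(W) = -12 + 3*W
X(x, H) = -5*H
X(Z, a)*(-54) + q(-10) = -5*(-7)*(-54) + (-12 + 3*(-10)) = 35*(-54) + (-12 - 30) = -1890 - 42 = -1932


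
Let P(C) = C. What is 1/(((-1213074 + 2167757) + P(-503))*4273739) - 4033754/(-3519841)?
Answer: 16449311102165560921/14353616913462035820 ≈ 1.1460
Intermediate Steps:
1/(((-1213074 + 2167757) + P(-503))*4273739) - 4033754/(-3519841) = 1/(((-1213074 + 2167757) - 503)*4273739) - 4033754/(-3519841) = (1/4273739)/(954683 - 503) - 4033754*(-1/3519841) = (1/4273739)/954180 + 4033754/3519841 = (1/954180)*(1/4273739) + 4033754/3519841 = 1/4077916279020 + 4033754/3519841 = 16449311102165560921/14353616913462035820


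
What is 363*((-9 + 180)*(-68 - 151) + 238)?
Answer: -13507593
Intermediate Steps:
363*((-9 + 180)*(-68 - 151) + 238) = 363*(171*(-219) + 238) = 363*(-37449 + 238) = 363*(-37211) = -13507593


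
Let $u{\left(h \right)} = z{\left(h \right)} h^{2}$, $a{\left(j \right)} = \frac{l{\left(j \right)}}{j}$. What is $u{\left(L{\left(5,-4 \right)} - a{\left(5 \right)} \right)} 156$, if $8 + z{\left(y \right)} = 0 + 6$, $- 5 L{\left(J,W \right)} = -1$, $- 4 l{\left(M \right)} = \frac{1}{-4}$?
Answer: $- \frac{351}{32} \approx -10.969$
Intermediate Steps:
$l{\left(M \right)} = \frac{1}{16}$ ($l{\left(M \right)} = - \frac{1}{4 \left(-4\right)} = \left(- \frac{1}{4}\right) \left(- \frac{1}{4}\right) = \frac{1}{16}$)
$L{\left(J,W \right)} = \frac{1}{5}$ ($L{\left(J,W \right)} = \left(- \frac{1}{5}\right) \left(-1\right) = \frac{1}{5}$)
$z{\left(y \right)} = -2$ ($z{\left(y \right)} = -8 + \left(0 + 6\right) = -8 + 6 = -2$)
$a{\left(j \right)} = \frac{1}{16 j}$
$u{\left(h \right)} = - 2 h^{2}$
$u{\left(L{\left(5,-4 \right)} - a{\left(5 \right)} \right)} 156 = - 2 \left(\frac{1}{5} - \frac{1}{16 \cdot 5}\right)^{2} \cdot 156 = - 2 \left(\frac{1}{5} - \frac{1}{16} \cdot \frac{1}{5}\right)^{2} \cdot 156 = - 2 \left(\frac{1}{5} - \frac{1}{80}\right)^{2} \cdot 156 = - 2 \left(\frac{3}{16}\right)^{2} \cdot 156 = \left(-2\right) \frac{9}{256} \cdot 156 = \left(- \frac{9}{128}\right) 156 = - \frac{351}{32}$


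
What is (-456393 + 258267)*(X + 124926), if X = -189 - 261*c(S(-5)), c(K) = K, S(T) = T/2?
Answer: -24842920077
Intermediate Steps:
S(T) = T/2 (S(T) = T*(1/2) = T/2)
X = 927/2 (X = -189 - 261*(-5)/2 = -189 - 261*(-5/2) = -189 + 1305/2 = 927/2 ≈ 463.50)
(-456393 + 258267)*(X + 124926) = (-456393 + 258267)*(927/2 + 124926) = -198126*250779/2 = -24842920077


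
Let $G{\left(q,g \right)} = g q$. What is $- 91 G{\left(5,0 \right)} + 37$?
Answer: $37$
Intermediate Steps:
$- 91 G{\left(5,0 \right)} + 37 = - 91 \cdot 0 \cdot 5 + 37 = \left(-91\right) 0 + 37 = 0 + 37 = 37$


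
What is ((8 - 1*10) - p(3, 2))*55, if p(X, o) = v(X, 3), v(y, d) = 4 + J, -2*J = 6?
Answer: -165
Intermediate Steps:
J = -3 (J = -½*6 = -3)
v(y, d) = 1 (v(y, d) = 4 - 3 = 1)
p(X, o) = 1
((8 - 1*10) - p(3, 2))*55 = ((8 - 1*10) - 1*1)*55 = ((8 - 10) - 1)*55 = (-2 - 1)*55 = -3*55 = -165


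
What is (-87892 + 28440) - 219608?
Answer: -279060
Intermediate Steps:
(-87892 + 28440) - 219608 = -59452 - 219608 = -279060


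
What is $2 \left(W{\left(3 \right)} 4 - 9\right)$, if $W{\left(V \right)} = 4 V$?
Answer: $78$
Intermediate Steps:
$2 \left(W{\left(3 \right)} 4 - 9\right) = 2 \left(4 \cdot 3 \cdot 4 - 9\right) = 2 \left(12 \cdot 4 - 9\right) = 2 \left(48 - 9\right) = 2 \cdot 39 = 78$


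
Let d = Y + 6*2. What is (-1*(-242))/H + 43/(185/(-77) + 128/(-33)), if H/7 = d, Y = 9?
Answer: -1109009/213297 ≈ -5.1994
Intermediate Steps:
d = 21 (d = 9 + 6*2 = 9 + 12 = 21)
H = 147 (H = 7*21 = 147)
(-1*(-242))/H + 43/(185/(-77) + 128/(-33)) = -1*(-242)/147 + 43/(185/(-77) + 128/(-33)) = 242*(1/147) + 43/(185*(-1/77) + 128*(-1/33)) = 242/147 + 43/(-185/77 - 128/33) = 242/147 + 43/(-1451/231) = 242/147 + 43*(-231/1451) = 242/147 - 9933/1451 = -1109009/213297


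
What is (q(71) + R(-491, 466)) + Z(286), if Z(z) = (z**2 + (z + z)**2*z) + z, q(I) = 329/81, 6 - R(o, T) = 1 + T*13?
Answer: 7585703222/81 ≈ 9.3651e+7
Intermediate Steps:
R(o, T) = 5 - 13*T (R(o, T) = 6 - (1 + T*13) = 6 - (1 + 13*T) = 6 + (-1 - 13*T) = 5 - 13*T)
q(I) = 329/81 (q(I) = 329*(1/81) = 329/81)
Z(z) = z + z**2 + 4*z**3 (Z(z) = (z**2 + (2*z)**2*z) + z = (z**2 + (4*z**2)*z) + z = (z**2 + 4*z**3) + z = z + z**2 + 4*z**3)
(q(71) + R(-491, 466)) + Z(286) = (329/81 + (5 - 13*466)) + 286*(1 + 286 + 4*286**2) = (329/81 + (5 - 6058)) + 286*(1 + 286 + 4*81796) = (329/81 - 6053) + 286*(1 + 286 + 327184) = -489964/81 + 286*327471 = -489964/81 + 93656706 = 7585703222/81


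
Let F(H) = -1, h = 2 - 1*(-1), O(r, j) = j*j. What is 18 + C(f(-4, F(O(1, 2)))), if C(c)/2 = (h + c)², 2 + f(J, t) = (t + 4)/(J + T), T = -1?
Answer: 458/25 ≈ 18.320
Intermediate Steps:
O(r, j) = j²
h = 3 (h = 2 + 1 = 3)
f(J, t) = -2 + (4 + t)/(-1 + J) (f(J, t) = -2 + (t + 4)/(J - 1) = -2 + (4 + t)/(-1 + J))
C(c) = 2*(3 + c)²
18 + C(f(-4, F(O(1, 2)))) = 18 + 2*(3 + (6 - 1 - 2*(-4))/(-1 - 4))² = 18 + 2*(3 + (6 - 1 + 8)/(-5))² = 18 + 2*(3 - ⅕*13)² = 18 + 2*(3 - 13/5)² = 18 + 2*(⅖)² = 18 + 2*(4/25) = 18 + 8/25 = 458/25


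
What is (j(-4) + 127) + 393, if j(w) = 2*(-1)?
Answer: 518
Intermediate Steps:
j(w) = -2
(j(-4) + 127) + 393 = (-2 + 127) + 393 = 125 + 393 = 518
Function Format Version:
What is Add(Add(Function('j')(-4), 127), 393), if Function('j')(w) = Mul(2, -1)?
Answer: 518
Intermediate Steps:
Function('j')(w) = -2
Add(Add(Function('j')(-4), 127), 393) = Add(Add(-2, 127), 393) = Add(125, 393) = 518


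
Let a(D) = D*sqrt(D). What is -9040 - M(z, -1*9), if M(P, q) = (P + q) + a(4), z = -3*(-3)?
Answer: -9048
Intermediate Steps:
a(D) = D**(3/2)
z = 9
M(P, q) = 8 + P + q (M(P, q) = (P + q) + 4**(3/2) = (P + q) + 8 = 8 + P + q)
-9040 - M(z, -1*9) = -9040 - (8 + 9 - 1*9) = -9040 - (8 + 9 - 9) = -9040 - 1*8 = -9040 - 8 = -9048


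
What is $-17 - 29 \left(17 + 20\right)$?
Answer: $-1090$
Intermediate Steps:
$-17 - 29 \left(17 + 20\right) = -17 - 1073 = -1090$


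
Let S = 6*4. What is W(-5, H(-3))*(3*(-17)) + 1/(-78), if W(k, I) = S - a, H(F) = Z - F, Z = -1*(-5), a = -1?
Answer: -99451/78 ≈ -1275.0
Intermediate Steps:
S = 24
Z = 5
H(F) = 5 - F
W(k, I) = 25 (W(k, I) = 24 - 1*(-1) = 24 + 1 = 25)
W(-5, H(-3))*(3*(-17)) + 1/(-78) = 25*(3*(-17)) + 1/(-78) = 25*(-51) + 1*(-1/78) = -1275 - 1/78 = -99451/78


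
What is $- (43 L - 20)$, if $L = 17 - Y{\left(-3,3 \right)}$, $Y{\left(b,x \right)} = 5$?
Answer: $-496$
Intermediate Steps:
$L = 12$ ($L = 17 - 5 = 12$)
$- (43 L - 20) = - (43 \cdot 12 - 20) = - (516 - 20) = \left(-1\right) 496 = -496$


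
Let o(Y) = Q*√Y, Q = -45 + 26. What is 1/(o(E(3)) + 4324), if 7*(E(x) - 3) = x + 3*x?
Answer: 30268/130866919 + 19*√231/130866919 ≈ 0.00023350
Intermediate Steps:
E(x) = 3 + 4*x/7 (E(x) = 3 + (x + 3*x)/7 = 3 + (4*x)/7 = 3 + 4*x/7)
Q = -19
o(Y) = -19*√Y
1/(o(E(3)) + 4324) = 1/(-19*√(3 + (4/7)*3) + 4324) = 1/(-19*√(3 + 12/7) + 4324) = 1/(-19*√231/7 + 4324) = 1/(4324 - 19*√231/7)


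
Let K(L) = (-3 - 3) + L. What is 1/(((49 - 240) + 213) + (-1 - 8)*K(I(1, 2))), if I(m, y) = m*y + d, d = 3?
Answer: 1/31 ≈ 0.032258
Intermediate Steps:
I(m, y) = 3 + m*y (I(m, y) = m*y + 3 = 3 + m*y)
K(L) = -6 + L
1/(((49 - 240) + 213) + (-1 - 8)*K(I(1, 2))) = 1/(((49 - 240) + 213) + (-1 - 8)*(-6 + (3 + 1*2))) = 1/((-191 + 213) - 9*(-6 + (3 + 2))) = 1/(22 - 9*(-6 + 5)) = 1/(22 - 9*(-1)) = 1/(22 + 9) = 1/31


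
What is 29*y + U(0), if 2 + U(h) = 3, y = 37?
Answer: 1074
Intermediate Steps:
U(h) = 1 (U(h) = -2 + 3 = 1)
29*y + U(0) = 29*37 + 1 = 1073 + 1 = 1074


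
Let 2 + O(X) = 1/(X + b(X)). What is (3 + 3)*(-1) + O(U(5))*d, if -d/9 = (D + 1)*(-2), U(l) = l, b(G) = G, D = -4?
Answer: 483/5 ≈ 96.600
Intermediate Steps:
O(X) = -2 + 1/(2*X) (O(X) = -2 + 1/(X + X) = -2 + 1/(2*X))
d = -54 (d = -9*(-4 + 1)*(-2) = -(-27)*(-2) = -9*6 = -54)
(3 + 3)*(-1) + O(U(5))*d = (3 + 3)*(-1) + (-2 + (½)/5)*(-54) = 6*(-1) + (-2 + (½)*(⅕))*(-54) = -6 + (-2 + ⅒)*(-54) = -6 - 19/10*(-54) = -6 + 513/5 = 483/5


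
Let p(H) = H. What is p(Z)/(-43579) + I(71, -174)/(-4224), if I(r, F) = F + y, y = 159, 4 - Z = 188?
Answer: 476967/61359232 ≈ 0.0077734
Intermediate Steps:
Z = -184 (Z = 4 - 1*188 = 4 - 188 = -184)
I(r, F) = 159 + F (I(r, F) = F + 159 = 159 + F)
p(Z)/(-43579) + I(71, -174)/(-4224) = -184/(-43579) + (159 - 174)/(-4224) = -184*(-1/43579) - 15*(-1/4224) = 184/43579 + 5/1408 = 476967/61359232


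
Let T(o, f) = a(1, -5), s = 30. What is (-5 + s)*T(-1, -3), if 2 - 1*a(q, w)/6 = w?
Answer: 1050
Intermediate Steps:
a(q, w) = 12 - 6*w
T(o, f) = 42 (T(o, f) = 12 - 6*(-5) = 12 + 30 = 42)
(-5 + s)*T(-1, -3) = (-5 + 30)*42 = 25*42 = 1050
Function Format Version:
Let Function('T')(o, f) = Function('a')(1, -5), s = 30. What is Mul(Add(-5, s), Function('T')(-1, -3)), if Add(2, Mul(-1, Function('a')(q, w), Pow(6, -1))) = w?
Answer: 1050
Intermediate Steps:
Function('a')(q, w) = Add(12, Mul(-6, w))
Function('T')(o, f) = 42 (Function('T')(o, f) = Add(12, Mul(-6, -5)) = Add(12, 30) = 42)
Mul(Add(-5, s), Function('T')(-1, -3)) = Mul(Add(-5, 30), 42) = Mul(25, 42) = 1050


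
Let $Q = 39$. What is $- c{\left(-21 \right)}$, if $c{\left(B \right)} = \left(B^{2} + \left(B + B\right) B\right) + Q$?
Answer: $-1362$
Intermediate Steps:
$c{\left(B \right)} = 39 + 3 B^{2}$ ($c{\left(B \right)} = \left(B^{2} + \left(B + B\right) B\right) + 39 = \left(B^{2} + 2 B B\right) + 39 = \left(B^{2} + 2 B^{2}\right) + 39 = 3 B^{2} + 39 = 39 + 3 B^{2}$)
$- c{\left(-21 \right)} = - (39 + 3 \left(-21\right)^{2}) = - (39 + 3 \cdot 441) = - (39 + 1323) = \left(-1\right) 1362 = -1362$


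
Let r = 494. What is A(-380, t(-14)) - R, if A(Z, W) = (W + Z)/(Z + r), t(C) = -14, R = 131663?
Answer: -7504988/57 ≈ -1.3167e+5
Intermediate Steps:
A(Z, W) = (W + Z)/(494 + Z) (A(Z, W) = (W + Z)/(Z + 494) = (W + Z)/(494 + Z))
A(-380, t(-14)) - R = (-14 - 380)/(494 - 380) - 1*131663 = -394/114 - 131663 = (1/114)*(-394) - 131663 = -197/57 - 131663 = -7504988/57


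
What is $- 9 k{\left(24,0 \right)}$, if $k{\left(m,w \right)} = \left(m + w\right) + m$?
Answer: $-432$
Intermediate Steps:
$k{\left(m,w \right)} = w + 2 m$
$- 9 k{\left(24,0 \right)} = - 9 \left(0 + 2 \cdot 24\right) = - 9 \left(0 + 48\right) = \left(-9\right) 48 = -432$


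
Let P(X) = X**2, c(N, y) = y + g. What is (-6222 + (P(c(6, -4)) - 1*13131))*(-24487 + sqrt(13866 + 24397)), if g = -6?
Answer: 471448211 - 19253*sqrt(38263) ≈ 4.6768e+8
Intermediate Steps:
c(N, y) = -6 + y (c(N, y) = y - 6 = -6 + y)
(-6222 + (P(c(6, -4)) - 1*13131))*(-24487 + sqrt(13866 + 24397)) = (-6222 + ((-6 - 4)**2 - 1*13131))*(-24487 + sqrt(13866 + 24397)) = (-6222 + ((-10)**2 - 13131))*(-24487 + sqrt(38263)) = (-6222 + (100 - 13131))*(-24487 + sqrt(38263)) = (-6222 - 13031)*(-24487 + sqrt(38263)) = -19253*(-24487 + sqrt(38263)) = 471448211 - 19253*sqrt(38263)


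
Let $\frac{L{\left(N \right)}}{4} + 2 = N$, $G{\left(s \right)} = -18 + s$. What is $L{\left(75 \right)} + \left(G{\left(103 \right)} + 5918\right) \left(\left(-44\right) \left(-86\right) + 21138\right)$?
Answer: $149607058$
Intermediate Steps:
$L{\left(N \right)} = -8 + 4 N$
$L{\left(75 \right)} + \left(G{\left(103 \right)} + 5918\right) \left(\left(-44\right) \left(-86\right) + 21138\right) = \left(-8 + 4 \cdot 75\right) + \left(\left(-18 + 103\right) + 5918\right) \left(\left(-44\right) \left(-86\right) + 21138\right) = \left(-8 + 300\right) + \left(85 + 5918\right) \left(3784 + 21138\right) = 292 + 6003 \cdot 24922 = 292 + 149606766 = 149607058$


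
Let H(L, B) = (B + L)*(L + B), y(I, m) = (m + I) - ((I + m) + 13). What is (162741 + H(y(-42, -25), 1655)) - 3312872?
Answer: -453967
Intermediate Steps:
y(I, m) = -13 (y(I, m) = (I + m) - (13 + I + m) = (I + m) + (-13 - I - m) = -13)
H(L, B) = (B + L)² (H(L, B) = (B + L)*(B + L) = (B + L)²)
(162741 + H(y(-42, -25), 1655)) - 3312872 = (162741 + (1655 - 13)²) - 3312872 = (162741 + 1642²) - 3312872 = (162741 + 2696164) - 3312872 = 2858905 - 3312872 = -453967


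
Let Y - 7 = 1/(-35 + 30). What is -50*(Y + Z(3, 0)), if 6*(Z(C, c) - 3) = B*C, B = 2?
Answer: -540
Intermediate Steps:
Z(C, c) = 3 + C/3 (Z(C, c) = 3 + (2*C)/6 = 3 + C/3)
Y = 34/5 (Y = 7 + 1/(-35 + 30) = 7 + 1/(-5) = 7 - ⅕ = 34/5 ≈ 6.8000)
-50*(Y + Z(3, 0)) = -50*(34/5 + (3 + (⅓)*3)) = -50*(34/5 + (3 + 1)) = -50*(34/5 + 4) = -50*54/5 = -540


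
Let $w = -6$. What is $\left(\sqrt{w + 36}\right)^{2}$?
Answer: $30$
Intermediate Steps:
$\left(\sqrt{w + 36}\right)^{2} = \left(\sqrt{-6 + 36}\right)^{2} = \left(\sqrt{30}\right)^{2} = 30$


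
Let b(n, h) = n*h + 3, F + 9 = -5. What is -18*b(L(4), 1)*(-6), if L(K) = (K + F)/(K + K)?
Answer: 189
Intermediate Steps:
F = -14 (F = -9 - 5 = -14)
L(K) = (-14 + K)/(2*K) (L(K) = (K - 14)/(K + K) = (-14 + K)/((2*K)) = (-14 + K)*(1/(2*K)) = (-14 + K)/(2*K))
b(n, h) = 3 + h*n (b(n, h) = h*n + 3 = 3 + h*n)
-18*b(L(4), 1)*(-6) = -18*(3 + 1*((1/2)*(-14 + 4)/4))*(-6) = -18*(3 + 1*((1/2)*(1/4)*(-10)))*(-6) = -18*(3 + 1*(-5/4))*(-6) = -18*(3 - 5/4)*(-6) = -18*7/4*(-6) = -63/2*(-6) = 189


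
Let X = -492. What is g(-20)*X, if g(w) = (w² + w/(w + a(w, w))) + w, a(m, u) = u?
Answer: -187206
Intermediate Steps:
g(w) = ½ + w + w² (g(w) = (w² + w/(w + w)) + w = (w² + w/((2*w))) + w = (w² + (1/(2*w))*w) + w = (w² + ½) + w = (½ + w²) + w = ½ + w + w²)
g(-20)*X = (½ - 20 + (-20)²)*(-492) = (½ - 20 + 400)*(-492) = (761/2)*(-492) = -187206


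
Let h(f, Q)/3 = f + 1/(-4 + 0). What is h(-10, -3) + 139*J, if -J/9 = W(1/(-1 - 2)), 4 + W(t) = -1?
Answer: 24897/4 ≈ 6224.3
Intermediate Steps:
W(t) = -5 (W(t) = -4 - 1 = -5)
J = 45 (J = -9*(-5) = 45)
h(f, Q) = -¾ + 3*f (h(f, Q) = 3*(f + 1/(-4 + 0)) = 3*(f + 1/(-4)) = 3*(f - ¼) = 3*(-¼ + f) = -¾ + 3*f)
h(-10, -3) + 139*J = (-¾ + 3*(-10)) + 139*45 = (-¾ - 30) + 6255 = -123/4 + 6255 = 24897/4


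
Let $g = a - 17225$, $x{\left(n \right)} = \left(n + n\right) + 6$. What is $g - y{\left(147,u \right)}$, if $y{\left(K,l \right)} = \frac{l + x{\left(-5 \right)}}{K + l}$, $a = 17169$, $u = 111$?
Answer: $- \frac{14555}{258} \approx -56.415$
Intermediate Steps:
$x{\left(n \right)} = 6 + 2 n$ ($x{\left(n \right)} = 2 n + 6 = 6 + 2 n$)
$y{\left(K,l \right)} = \frac{-4 + l}{K + l}$ ($y{\left(K,l \right)} = \frac{l + \left(6 + 2 \left(-5\right)\right)}{K + l} = \frac{l + \left(6 - 10\right)}{K + l} = \frac{l - 4}{K + l} = \frac{-4 + l}{K + l}$)
$g = -56$ ($g = 17169 - 17225 = -56$)
$g - y{\left(147,u \right)} = -56 - \frac{-4 + 111}{147 + 111} = -56 - \frac{1}{258} \cdot 107 = -56 - \frac{107}{258} = - \frac{14555}{258}$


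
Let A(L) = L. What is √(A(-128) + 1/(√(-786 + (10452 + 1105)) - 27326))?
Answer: √(-3497729 + 128*√10771)/√(27326 - √10771) ≈ 11.314*I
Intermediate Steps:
√(A(-128) + 1/(√(-786 + (10452 + 1105)) - 27326)) = √(-128 + 1/(√(-786 + (10452 + 1105)) - 27326)) = √(-128 + 1/(√(-786 + 11557) - 27326)) = √(-128 + 1/(√10771 - 27326)) = √(-128 + 1/(-27326 + √10771))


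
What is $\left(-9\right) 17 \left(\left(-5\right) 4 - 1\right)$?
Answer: $3213$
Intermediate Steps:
$\left(-9\right) 17 \left(\left(-5\right) 4 - 1\right) = - 153 \left(-20 - 1\right) = \left(-153\right) \left(-21\right) = 3213$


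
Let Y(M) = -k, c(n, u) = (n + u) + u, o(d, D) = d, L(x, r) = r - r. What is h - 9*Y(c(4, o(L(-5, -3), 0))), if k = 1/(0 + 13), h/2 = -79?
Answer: -2045/13 ≈ -157.31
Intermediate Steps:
L(x, r) = 0
c(n, u) = n + 2*u
h = -158 (h = 2*(-79) = -158)
k = 1/13 ≈ 0.076923
Y(M) = -1/13 (Y(M) = -1*1/13 = -1/13)
h - 9*Y(c(4, o(L(-5, -3), 0))) = -158 - 9*(-1/13) = -158 + 9/13 = -2045/13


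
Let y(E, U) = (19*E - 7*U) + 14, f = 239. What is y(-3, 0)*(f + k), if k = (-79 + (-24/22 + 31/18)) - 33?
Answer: -1086653/198 ≈ -5488.1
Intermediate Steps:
k = -22051/198 (k = (-79 + (-24*1/22 + 31*(1/18))) - 33 = (-79 + (-12/11 + 31/18)) - 33 = (-79 + 125/198) - 33 = -15517/198 - 33 = -22051/198 ≈ -111.37)
y(E, U) = 14 - 7*U + 19*E (y(E, U) = (-7*U + 19*E) + 14 = 14 - 7*U + 19*E)
y(-3, 0)*(f + k) = (14 - 7*0 + 19*(-3))*(239 - 22051/198) = (14 + 0 - 57)*(25271/198) = -43*25271/198 = -1086653/198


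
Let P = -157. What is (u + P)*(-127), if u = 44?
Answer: 14351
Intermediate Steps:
(u + P)*(-127) = (44 - 157)*(-127) = -113*(-127) = 14351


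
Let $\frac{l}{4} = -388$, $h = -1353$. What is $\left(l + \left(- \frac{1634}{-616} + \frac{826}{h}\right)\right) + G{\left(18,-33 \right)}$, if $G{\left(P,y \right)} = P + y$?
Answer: $- \frac{5389715}{3444} \approx -1565.0$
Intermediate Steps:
$l = -1552$ ($l = 4 \left(-388\right) = -1552$)
$\left(l + \left(- \frac{1634}{-616} + \frac{826}{h}\right)\right) + G{\left(18,-33 \right)} = \left(-1552 + \left(- \frac{1634}{-616} + \frac{826}{-1353}\right)\right) + \left(18 - 33\right) = \left(-1552 + \left(\left(-1634\right) \left(- \frac{1}{616}\right) + 826 \left(- \frac{1}{1353}\right)\right)\right) - 15 = \left(-1552 + \left(\frac{817}{308} - \frac{826}{1353}\right)\right) - 15 = \left(-1552 + \frac{7033}{3444}\right) - 15 = - \frac{5338055}{3444} - 15 = - \frac{5389715}{3444}$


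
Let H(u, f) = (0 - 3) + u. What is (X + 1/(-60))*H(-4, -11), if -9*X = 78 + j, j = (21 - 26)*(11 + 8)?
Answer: -2359/180 ≈ -13.106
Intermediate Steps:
H(u, f) = -3 + u
j = -95 (j = -5*19 = -95)
X = 17/9 (X = -(78 - 95)/9 = -1/9*(-17) = 17/9 ≈ 1.8889)
(X + 1/(-60))*H(-4, -11) = (17/9 + 1/(-60))*(-3 - 4) = (17/9 - 1/60)*(-7) = (337/180)*(-7) = -2359/180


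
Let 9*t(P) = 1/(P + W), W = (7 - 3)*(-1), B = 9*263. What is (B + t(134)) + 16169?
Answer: 21687121/1170 ≈ 18536.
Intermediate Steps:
B = 2367
W = -4 (W = 4*(-1) = -4)
t(P) = 1/(9*(-4 + P)) (t(P) = 1/(9*(P - 4)) = 1/(9*(-4 + P)))
(B + t(134)) + 16169 = (2367 + 1/(9*(-4 + 134))) + 16169 = (2367 + (1/9)/130) + 16169 = (2367 + (1/9)*(1/130)) + 16169 = (2367 + 1/1170) + 16169 = 2769391/1170 + 16169 = 21687121/1170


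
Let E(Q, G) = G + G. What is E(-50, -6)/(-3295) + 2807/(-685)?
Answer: -1848169/451415 ≈ -4.0942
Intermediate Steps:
E(Q, G) = 2*G
E(-50, -6)/(-3295) + 2807/(-685) = (2*(-6))/(-3295) + 2807/(-685) = -12*(-1/3295) + 2807*(-1/685) = 12/3295 - 2807/685 = -1848169/451415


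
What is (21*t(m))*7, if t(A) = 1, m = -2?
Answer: 147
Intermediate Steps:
(21*t(m))*7 = (21*1)*7 = 21*7 = 147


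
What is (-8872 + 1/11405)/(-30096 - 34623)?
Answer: 101185159/738120195 ≈ 0.13708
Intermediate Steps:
(-8872 + 1/11405)/(-30096 - 34623) = (-8872 + 1/11405)/(-64719) = -101185159/11405*(-1/64719) = 101185159/738120195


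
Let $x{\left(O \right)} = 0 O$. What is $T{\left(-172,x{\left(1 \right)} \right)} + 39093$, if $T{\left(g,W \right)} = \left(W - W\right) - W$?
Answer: $39093$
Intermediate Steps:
$x{\left(O \right)} = 0$
$T{\left(g,W \right)} = - W$ ($T{\left(g,W \right)} = 0 - W = - W$)
$T{\left(-172,x{\left(1 \right)} \right)} + 39093 = \left(-1\right) 0 + 39093 = 0 + 39093 = 39093$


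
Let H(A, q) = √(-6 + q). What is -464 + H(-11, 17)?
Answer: -464 + √11 ≈ -460.68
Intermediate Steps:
-464 + H(-11, 17) = -464 + √(-6 + 17) = -464 + √11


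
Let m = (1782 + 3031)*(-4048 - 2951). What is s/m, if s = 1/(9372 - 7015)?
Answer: -1/79398342759 ≈ -1.2595e-11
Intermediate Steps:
s = 1/2357 ≈ 0.00042427
m = -33686187 (m = 4813*(-6999) = -33686187)
s/m = (1/2357)/(-33686187) = (1/2357)*(-1/33686187) = -1/79398342759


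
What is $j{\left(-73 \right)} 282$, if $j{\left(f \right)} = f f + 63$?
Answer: $1520544$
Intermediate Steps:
$j{\left(f \right)} = 63 + f^{2}$ ($j{\left(f \right)} = f^{2} + 63 = 63 + f^{2}$)
$j{\left(-73 \right)} 282 = \left(63 + \left(-73\right)^{2}\right) 282 = \left(63 + 5329\right) 282 = 5392 \cdot 282 = 1520544$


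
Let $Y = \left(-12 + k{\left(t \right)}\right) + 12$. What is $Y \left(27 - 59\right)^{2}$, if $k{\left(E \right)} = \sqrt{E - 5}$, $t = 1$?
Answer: $2048 i \approx 2048.0 i$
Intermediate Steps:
$k{\left(E \right)} = \sqrt{-5 + E}$
$Y = 2 i$ ($Y = \left(-12 + \sqrt{-5 + 1}\right) + 12 = \left(-12 + \sqrt{-4}\right) + 12 = \left(-12 + 2 i\right) + 12 = 2 i \approx 2.0 i$)
$Y \left(27 - 59\right)^{2} = 2 i \left(27 - 59\right)^{2} = 2 i \left(-32\right)^{2} = 2 i 1024 = 2048 i$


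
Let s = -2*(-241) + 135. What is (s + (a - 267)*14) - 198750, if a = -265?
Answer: -205581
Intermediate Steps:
s = 617 (s = 482 + 135 = 617)
(s + (a - 267)*14) - 198750 = (617 + (-265 - 267)*14) - 198750 = (617 - 532*14) - 198750 = (617 - 7448) - 198750 = -6831 - 198750 = -205581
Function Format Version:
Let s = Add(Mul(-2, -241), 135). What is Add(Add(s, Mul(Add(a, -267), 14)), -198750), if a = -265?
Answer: -205581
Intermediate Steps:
s = 617 (s = Add(482, 135) = 617)
Add(Add(s, Mul(Add(a, -267), 14)), -198750) = Add(Add(617, Mul(Add(-265, -267), 14)), -198750) = Add(Add(617, Mul(-532, 14)), -198750) = Add(Add(617, -7448), -198750) = Add(-6831, -198750) = -205581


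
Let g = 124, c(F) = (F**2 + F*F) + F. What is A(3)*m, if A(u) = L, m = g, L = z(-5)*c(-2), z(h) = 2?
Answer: 1488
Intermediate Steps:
c(F) = F + 2*F**2 (c(F) = (F**2 + F**2) + F = 2*F**2 + F = F + 2*F**2)
L = 12 (L = 2*(-2*(1 + 2*(-2))) = 2*(-2*(1 - 4)) = 2*(-2*(-3)) = 2*6 = 12)
m = 124
A(u) = 12
A(3)*m = 12*124 = 1488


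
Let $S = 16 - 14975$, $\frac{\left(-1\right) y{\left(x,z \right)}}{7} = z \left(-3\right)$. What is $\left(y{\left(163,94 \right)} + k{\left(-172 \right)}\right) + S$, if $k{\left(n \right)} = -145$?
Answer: $-13130$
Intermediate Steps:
$y{\left(x,z \right)} = 21 z$ ($y{\left(x,z \right)} = - 7 z \left(-3\right) = - 7 \left(- 3 z\right) = 21 z$)
$S = -14959$
$\left(y{\left(163,94 \right)} + k{\left(-172 \right)}\right) + S = \left(21 \cdot 94 - 145\right) - 14959 = \left(1974 - 145\right) - 14959 = 1829 - 14959 = -13130$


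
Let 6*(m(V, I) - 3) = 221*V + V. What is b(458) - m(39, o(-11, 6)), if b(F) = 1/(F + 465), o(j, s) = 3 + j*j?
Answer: -1334657/923 ≈ -1446.0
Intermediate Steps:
o(j, s) = 3 + j²
m(V, I) = 3 + 37*V (m(V, I) = 3 + (221*V + V)/6 = 3 + (222*V)/6 = 3 + 37*V)
b(F) = 1/(465 + F)
b(458) - m(39, o(-11, 6)) = 1/(465 + 458) - (3 + 37*39) = 1/923 - (3 + 1443) = 1/923 - 1*1446 = 1/923 - 1446 = -1334657/923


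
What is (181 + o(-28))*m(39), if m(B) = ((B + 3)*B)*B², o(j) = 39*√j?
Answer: 450943038 + 194329044*I*√7 ≈ 4.5094e+8 + 5.1415e+8*I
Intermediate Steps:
m(B) = B³*(3 + B) (m(B) = ((3 + B)*B)*B² = (B*(3 + B))*B² = B³*(3 + B))
(181 + o(-28))*m(39) = (181 + 39*√(-28))*(39³*(3 + 39)) = (181 + 39*(2*I*√7))*(59319*42) = (181 + 78*I*√7)*2491398 = 450943038 + 194329044*I*√7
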